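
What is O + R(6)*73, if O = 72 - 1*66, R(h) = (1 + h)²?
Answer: 3583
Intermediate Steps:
O = 6 (O = 72 - 66 = 6)
O + R(6)*73 = 6 + (1 + 6)²*73 = 6 + 7²*73 = 6 + 49*73 = 6 + 3577 = 3583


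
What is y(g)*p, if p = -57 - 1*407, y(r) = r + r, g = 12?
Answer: -11136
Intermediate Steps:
y(r) = 2*r
p = -464 (p = -57 - 407 = -464)
y(g)*p = (2*12)*(-464) = 24*(-464) = -11136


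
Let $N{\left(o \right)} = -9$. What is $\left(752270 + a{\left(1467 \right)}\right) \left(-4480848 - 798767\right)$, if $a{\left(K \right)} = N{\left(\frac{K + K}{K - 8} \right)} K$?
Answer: $-3901989219205$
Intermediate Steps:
$a{\left(K \right)} = - 9 K$
$\left(752270 + a{\left(1467 \right)}\right) \left(-4480848 - 798767\right) = \left(752270 - 13203\right) \left(-4480848 - 798767\right) = \left(752270 - 13203\right) \left(-5279615\right) = 739067 \left(-5279615\right) = -3901989219205$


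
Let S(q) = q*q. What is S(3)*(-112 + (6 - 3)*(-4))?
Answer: -1116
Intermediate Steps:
S(q) = q²
S(3)*(-112 + (6 - 3)*(-4)) = 3²*(-112 + (6 - 3)*(-4)) = 9*(-112 + 3*(-4)) = 9*(-112 - 12) = 9*(-124) = -1116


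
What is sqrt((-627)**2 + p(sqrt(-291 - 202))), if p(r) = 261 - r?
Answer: sqrt(393390 - I*sqrt(493)) ≈ 627.21 - 0.018*I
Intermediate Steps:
sqrt((-627)**2 + p(sqrt(-291 - 202))) = sqrt((-627)**2 + (261 - sqrt(-291 - 202))) = sqrt(393129 + (261 - sqrt(-493))) = sqrt(393129 + (261 - I*sqrt(493))) = sqrt(393390 - I*sqrt(493))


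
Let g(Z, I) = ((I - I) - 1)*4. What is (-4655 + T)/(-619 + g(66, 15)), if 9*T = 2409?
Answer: 13162/1869 ≈ 7.0423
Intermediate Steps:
g(Z, I) = -4 (g(Z, I) = (0 - 1)*4 = -1*4 = -4)
T = 803/3 (T = (1/9)*2409 = 803/3 ≈ 267.67)
(-4655 + T)/(-619 + g(66, 15)) = (-4655 + 803/3)/(-619 - 4) = -13162/3/(-623) = -13162/3*(-1/623) = 13162/1869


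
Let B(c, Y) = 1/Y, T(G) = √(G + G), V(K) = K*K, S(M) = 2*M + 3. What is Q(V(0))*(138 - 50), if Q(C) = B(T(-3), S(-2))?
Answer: -88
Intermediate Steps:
S(M) = 3 + 2*M
V(K) = K²
T(G) = √2*√G (T(G) = √(2*G) = √2*√G)
Q(C) = -1 (Q(C) = 1/(3 + 2*(-2)) = 1/(3 - 4) = 1/(-1) = -1)
Q(V(0))*(138 - 50) = -(138 - 50) = -1*88 = -88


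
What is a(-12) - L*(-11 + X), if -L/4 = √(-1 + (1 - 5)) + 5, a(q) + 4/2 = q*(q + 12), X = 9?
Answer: -42 - 8*I*√5 ≈ -42.0 - 17.889*I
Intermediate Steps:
a(q) = -2 + q*(12 + q) (a(q) = -2 + q*(q + 12) = -2 + q*(12 + q))
L = -20 - 4*I*√5 (L = -4*(√(-1 + (1 - 5)) + 5) = -4*(√(-1 - 4) + 5) = -4*(√(-5) + 5) = -4*(I*√5 + 5) = -4*(5 + I*√5) = -20 - 4*I*√5 ≈ -20.0 - 8.9443*I)
a(-12) - L*(-11 + X) = (-2 + (-12)² + 12*(-12)) - (-20 - 4*I*√5)*(-11 + 9) = (-2 + 144 - 144) - (-20 - 4*I*√5)*(-2) = -2 - (40 + 8*I*√5) = -2 + (-40 - 8*I*√5) = -42 - 8*I*√5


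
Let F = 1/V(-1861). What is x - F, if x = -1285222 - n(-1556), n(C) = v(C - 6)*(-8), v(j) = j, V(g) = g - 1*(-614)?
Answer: -1618254345/1247 ≈ -1.2977e+6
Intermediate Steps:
V(g) = 614 + g (V(g) = g + 614 = 614 + g)
n(C) = 48 - 8*C (n(C) = (C - 6)*(-8) = (-6 + C)*(-8) = 48 - 8*C)
F = -1/1247 (F = 1/(614 - 1861) = 1/(-1247) = -1/1247 ≈ -0.00080192)
x = -1297718 (x = -1285222 - (48 - 8*(-1556)) = -1285222 - (48 + 12448) = -1285222 - 1*12496 = -1285222 - 12496 = -1297718)
x - F = -1297718 - 1*(-1/1247) = -1297718 + 1/1247 = -1618254345/1247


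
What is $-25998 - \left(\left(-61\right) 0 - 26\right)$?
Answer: $-25972$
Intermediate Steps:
$-25998 - \left(\left(-61\right) 0 - 26\right) = -25998 - \left(0 - 26\right) = -25998 - -26 = -25998 + 26 = -25972$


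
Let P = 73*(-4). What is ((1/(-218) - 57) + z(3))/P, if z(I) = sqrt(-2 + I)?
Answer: 12209/63656 ≈ 0.19180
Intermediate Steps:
P = -292
((1/(-218) - 57) + z(3))/P = ((1/(-218) - 57) + sqrt(-2 + 3))/(-292) = ((-1/218 - 57) + sqrt(1))*(-1/292) = (-12427/218 + 1)*(-1/292) = -12209/218*(-1/292) = 12209/63656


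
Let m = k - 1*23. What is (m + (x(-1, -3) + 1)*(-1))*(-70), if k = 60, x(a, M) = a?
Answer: -2590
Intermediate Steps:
m = 37 (m = 60 - 1*23 = 60 - 23 = 37)
(m + (x(-1, -3) + 1)*(-1))*(-70) = (37 + (-1 + 1)*(-1))*(-70) = (37 + 0*(-1))*(-70) = (37 + 0)*(-70) = 37*(-70) = -2590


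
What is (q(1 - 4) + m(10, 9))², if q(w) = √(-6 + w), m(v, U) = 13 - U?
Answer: 7 + 24*I ≈ 7.0 + 24.0*I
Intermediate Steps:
(q(1 - 4) + m(10, 9))² = (√(-6 + (1 - 4)) + (13 - 1*9))² = (√(-6 - 3) + (13 - 9))² = (√(-9) + 4)² = (3*I + 4)² = (4 + 3*I)²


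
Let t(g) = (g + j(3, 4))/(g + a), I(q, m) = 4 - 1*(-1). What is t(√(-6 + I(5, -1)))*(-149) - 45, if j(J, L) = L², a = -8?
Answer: 15998/65 + 3576*I/65 ≈ 246.12 + 55.015*I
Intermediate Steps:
I(q, m) = 5 (I(q, m) = 4 + 1 = 5)
t(g) = (16 + g)/(-8 + g) (t(g) = (g + 4²)/(g - 8) = (g + 16)/(-8 + g) = (16 + g)/(-8 + g))
t(√(-6 + I(5, -1)))*(-149) - 45 = ((16 + √(-6 + 5))/(-8 + √(-6 + 5)))*(-149) - 45 = ((16 + √(-1))/(-8 + √(-1)))*(-149) - 45 = ((16 + I)/(-8 + I))*(-149) - 45 = (((-8 - I)/65)*(16 + I))*(-149) - 45 = ((-8 - I)*(16 + I)/65)*(-149) - 45 = -149*(-8 - I)*(16 + I)/65 - 45 = -45 - 149*(-8 - I)*(16 + I)/65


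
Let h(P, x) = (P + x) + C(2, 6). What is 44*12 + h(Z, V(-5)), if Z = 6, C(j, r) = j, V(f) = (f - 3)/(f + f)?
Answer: 2684/5 ≈ 536.80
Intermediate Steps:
V(f) = (-3 + f)/(2*f) (V(f) = (-3 + f)/((2*f)) = (-3 + f)*(1/(2*f)) = (-3 + f)/(2*f))
h(P, x) = 2 + P + x (h(P, x) = (P + x) + 2 = 2 + P + x)
44*12 + h(Z, V(-5)) = 44*12 + (2 + 6 + (1/2)*(-3 - 5)/(-5)) = 528 + (2 + 6 + (1/2)*(-1/5)*(-8)) = 528 + (2 + 6 + 4/5) = 528 + 44/5 = 2684/5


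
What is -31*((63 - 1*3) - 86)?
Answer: 806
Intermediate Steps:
-31*((63 - 1*3) - 86) = -31*((63 - 3) - 86) = -31*(60 - 86) = -31*(-26) = 806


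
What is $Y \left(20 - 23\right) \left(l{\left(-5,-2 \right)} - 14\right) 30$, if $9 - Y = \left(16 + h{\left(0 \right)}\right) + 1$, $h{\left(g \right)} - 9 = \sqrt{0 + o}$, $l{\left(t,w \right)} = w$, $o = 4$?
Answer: $-27360$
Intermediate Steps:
$h{\left(g \right)} = 11$ ($h{\left(g \right)} = 9 + \sqrt{0 + 4} = 9 + \sqrt{4} = 9 + 2 = 11$)
$Y = -19$ ($Y = 9 - \left(\left(16 + 11\right) + 1\right) = 9 - \left(27 + 1\right) = 9 - 28 = -19$)
$Y \left(20 - 23\right) \left(l{\left(-5,-2 \right)} - 14\right) 30 = - 19 \left(20 - 23\right) \left(-2 - 14\right) 30 = - 19 \left(\left(-3\right) \left(-16\right)\right) 30 = \left(-19\right) 48 \cdot 30 = \left(-912\right) 30 = -27360$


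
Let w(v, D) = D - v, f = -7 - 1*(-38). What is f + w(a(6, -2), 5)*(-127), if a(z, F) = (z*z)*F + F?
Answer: -10002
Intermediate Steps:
f = 31 (f = -7 + 38 = 31)
a(z, F) = F + F*z**2 (a(z, F) = z**2*F + F = F*z**2 + F = F + F*z**2)
f + w(a(6, -2), 5)*(-127) = 31 + (5 - (-2)*(1 + 6**2))*(-127) = 31 + (5 - (-2)*(1 + 36))*(-127) = 31 + (5 - (-2)*37)*(-127) = 31 + (5 - 1*(-74))*(-127) = 31 + (5 + 74)*(-127) = 31 + 79*(-127) = 31 - 10033 = -10002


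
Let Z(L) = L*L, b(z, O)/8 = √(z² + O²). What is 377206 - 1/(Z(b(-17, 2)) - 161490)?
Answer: 53841630029/142738 ≈ 3.7721e+5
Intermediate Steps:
b(z, O) = 8*√(O² + z²) (b(z, O) = 8*√(z² + O²) = 8*√(O² + z²))
Z(L) = L²
377206 - 1/(Z(b(-17, 2)) - 161490) = 377206 - 1/((8*√(2² + (-17)²))² - 161490) = 377206 - 1/((8*√(4 + 289))² - 161490) = 377206 - 1/((8*√293)² - 161490) = 377206 - 1/(18752 - 161490) = 377206 - 1/(-142738) = 377206 - 1*(-1/142738) = 377206 + 1/142738 = 53841630029/142738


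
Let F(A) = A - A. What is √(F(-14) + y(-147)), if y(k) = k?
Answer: 7*I*√3 ≈ 12.124*I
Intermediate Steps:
F(A) = 0
√(F(-14) + y(-147)) = √(0 - 147) = √(-147) = 7*I*√3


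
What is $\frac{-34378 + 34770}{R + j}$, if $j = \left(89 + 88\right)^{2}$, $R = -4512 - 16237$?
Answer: $\frac{98}{2645} \approx 0.037051$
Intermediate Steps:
$R = -20749$ ($R = -4512 - 16237 = -20749$)
$j = 31329$ ($j = 177^{2} = 31329$)
$\frac{-34378 + 34770}{R + j} = \frac{-34378 + 34770}{-20749 + 31329} = \frac{392}{10580} = 392 \cdot \frac{1}{10580} = \frac{98}{2645}$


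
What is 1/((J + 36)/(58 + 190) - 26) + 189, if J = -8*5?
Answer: 304795/1613 ≈ 188.96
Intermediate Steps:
J = -40
1/((J + 36)/(58 + 190) - 26) + 189 = 1/((-40 + 36)/(58 + 190) - 26) + 189 = 1/(-4/248 - 26) + 189 = 1/(-4*1/248 - 26) + 189 = 1/(-1/62 - 26) + 189 = 1/(-1613/62) + 189 = -62/1613 + 189 = 304795/1613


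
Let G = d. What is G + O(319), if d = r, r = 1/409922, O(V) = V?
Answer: 130765119/409922 ≈ 319.00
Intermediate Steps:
r = 1/409922 ≈ 2.4395e-6
d = 1/409922 ≈ 2.4395e-6
G = 1/409922 ≈ 2.4395e-6
G + O(319) = 1/409922 + 319 = 130765119/409922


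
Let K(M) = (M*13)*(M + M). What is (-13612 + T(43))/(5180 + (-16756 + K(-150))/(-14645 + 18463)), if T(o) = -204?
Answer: -13187372/5086371 ≈ -2.5927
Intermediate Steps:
K(M) = 26*M**2 (K(M) = (13*M)*(2*M) = 26*M**2)
(-13612 + T(43))/(5180 + (-16756 + K(-150))/(-14645 + 18463)) = (-13612 - 204)/(5180 + (-16756 + 26*(-150)**2)/(-14645 + 18463)) = -13816/(5180 + (-16756 + 26*22500)/3818) = -13816/(5180 + (-16756 + 585000)*(1/3818)) = -13816/(5180 + 568244*(1/3818)) = -13816/(5180 + 284122/1909) = -13816/10172742/1909 = -13816*1909/10172742 = -13187372/5086371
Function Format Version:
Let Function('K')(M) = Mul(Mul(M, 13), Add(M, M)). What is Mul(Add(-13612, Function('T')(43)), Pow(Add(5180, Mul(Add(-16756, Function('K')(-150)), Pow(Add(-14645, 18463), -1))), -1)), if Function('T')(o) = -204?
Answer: Rational(-13187372, 5086371) ≈ -2.5927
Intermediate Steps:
Function('K')(M) = Mul(26, Pow(M, 2)) (Function('K')(M) = Mul(Mul(13, M), Mul(2, M)) = Mul(26, Pow(M, 2)))
Mul(Add(-13612, Function('T')(43)), Pow(Add(5180, Mul(Add(-16756, Function('K')(-150)), Pow(Add(-14645, 18463), -1))), -1)) = Mul(Add(-13612, -204), Pow(Add(5180, Mul(Add(-16756, Mul(26, Pow(-150, 2))), Pow(Add(-14645, 18463), -1))), -1)) = Mul(-13816, Pow(Add(5180, Mul(Add(-16756, Mul(26, 22500)), Pow(3818, -1))), -1)) = Mul(-13816, Pow(Add(5180, Mul(Add(-16756, 585000), Rational(1, 3818))), -1)) = Mul(-13816, Pow(Add(5180, Mul(568244, Rational(1, 3818))), -1)) = Mul(-13816, Pow(Add(5180, Rational(284122, 1909)), -1)) = Mul(-13816, Pow(Rational(10172742, 1909), -1)) = Mul(-13816, Rational(1909, 10172742)) = Rational(-13187372, 5086371)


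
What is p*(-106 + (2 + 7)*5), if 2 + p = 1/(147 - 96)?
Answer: 6161/51 ≈ 120.80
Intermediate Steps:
p = -101/51 (p = -2 + 1/(147 - 96) = -2 + 1/51 = -101/51 ≈ -1.9804)
p*(-106 + (2 + 7)*5) = -101*(-106 + (2 + 7)*5)/51 = -101*(-106 + 9*5)/51 = -101*(-106 + 45)/51 = -101/51*(-61) = 6161/51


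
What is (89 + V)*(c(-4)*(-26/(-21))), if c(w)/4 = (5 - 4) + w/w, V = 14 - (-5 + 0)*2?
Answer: 23504/21 ≈ 1119.2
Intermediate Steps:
V = 24 (V = 14 - (-5)*2 = 14 - 1*(-10) = 14 + 10 = 24)
c(w) = 8 (c(w) = 4*((5 - 4) + w/w) = 4*(1 + 1) = 4*2 = 8)
(89 + V)*(c(-4)*(-26/(-21))) = (89 + 24)*(8*(-26/(-21))) = 113*(8*(-26*(-1/21))) = 113*(8*(26/21)) = 113*(208/21) = 23504/21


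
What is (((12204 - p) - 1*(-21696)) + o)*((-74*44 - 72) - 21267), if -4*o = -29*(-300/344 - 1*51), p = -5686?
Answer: -331742647925/344 ≈ -9.6437e+8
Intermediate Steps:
o = -129369/344 (o = -(-29)*(-300/344 - 1*51)/4 = -(-29)*(-300*1/344 - 51)/4 = -(-29)*(-75/86 - 51)/4 = -(-29)*(-4461)/(4*86) = -¼*129369/86 = -129369/344 ≈ -376.07)
(((12204 - p) - 1*(-21696)) + o)*((-74*44 - 72) - 21267) = (((12204 - 1*(-5686)) - 1*(-21696)) - 129369/344)*((-74*44 - 72) - 21267) = (((12204 + 5686) + 21696) - 129369/344)*((-3256 - 72) - 21267) = ((17890 + 21696) - 129369/344)*(-3328 - 21267) = (39586 - 129369/344)*(-24595) = (13488215/344)*(-24595) = -331742647925/344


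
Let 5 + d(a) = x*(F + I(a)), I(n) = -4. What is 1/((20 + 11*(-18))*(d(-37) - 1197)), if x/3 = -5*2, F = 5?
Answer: 1/219296 ≈ 4.5600e-6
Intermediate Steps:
x = -30 (x = 3*(-5*2) = 3*(-10) = -30)
d(a) = -35 (d(a) = -5 - 30*(5 - 4) = -5 - 30*1 = -5 - 30 = -35)
1/((20 + 11*(-18))*(d(-37) - 1197)) = 1/((20 + 11*(-18))*(-35 - 1197)) = 1/((20 - 198)*(-1232)) = 1/(-178*(-1232)) = 1/219296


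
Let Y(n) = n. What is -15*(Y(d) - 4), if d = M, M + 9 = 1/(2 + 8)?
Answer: 387/2 ≈ 193.50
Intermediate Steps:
M = -89/10 (M = -9 + 1/(2 + 8) = -9 + 1/10 = -9 + ⅒ = -89/10 ≈ -8.9000)
d = -89/10 ≈ -8.9000
-15*(Y(d) - 4) = -15*(-89/10 - 4) = -15*(-129/10) = 387/2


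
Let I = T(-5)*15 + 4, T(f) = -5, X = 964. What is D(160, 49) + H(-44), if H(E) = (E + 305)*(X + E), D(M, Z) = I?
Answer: 240049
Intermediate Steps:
I = -71 (I = -5*15 + 4 = -75 + 4 = -71)
D(M, Z) = -71
H(E) = (305 + E)*(964 + E) (H(E) = (E + 305)*(964 + E) = (305 + E)*(964 + E))
D(160, 49) + H(-44) = -71 + (294020 + (-44)² + 1269*(-44)) = -71 + (294020 + 1936 - 55836) = -71 + 240120 = 240049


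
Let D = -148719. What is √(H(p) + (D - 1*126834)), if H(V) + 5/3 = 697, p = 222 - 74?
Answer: I*√2473719/3 ≈ 524.27*I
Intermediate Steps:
p = 148
H(V) = 2086/3 (H(V) = -5/3 + 697 = 2086/3)
√(H(p) + (D - 1*126834)) = √(2086/3 + (-148719 - 1*126834)) = √(2086/3 + (-148719 - 126834)) = √(2086/3 - 275553) = √(-824573/3) = I*√2473719/3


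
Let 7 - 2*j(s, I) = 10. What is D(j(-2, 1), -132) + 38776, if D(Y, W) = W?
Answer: 38644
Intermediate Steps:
j(s, I) = -3/2 (j(s, I) = 7/2 - 1/2*10 = 7/2 - 5 = -3/2)
D(j(-2, 1), -132) + 38776 = -132 + 38776 = 38644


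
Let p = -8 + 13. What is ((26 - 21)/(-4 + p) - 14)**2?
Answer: 81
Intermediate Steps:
p = 5
((26 - 21)/(-4 + p) - 14)**2 = ((26 - 21)/(-4 + 5) - 14)**2 = (5/1 - 14)**2 = (5*1 - 14)**2 = (5 - 14)**2 = (-9)**2 = 81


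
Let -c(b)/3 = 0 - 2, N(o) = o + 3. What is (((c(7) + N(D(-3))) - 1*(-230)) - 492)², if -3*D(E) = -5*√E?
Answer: 192002/3 - 2530*I*√3/3 ≈ 64001.0 - 1460.7*I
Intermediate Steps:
D(E) = 5*√E/3 (D(E) = -(-5)*√E/3 = 5*√E/3)
N(o) = 3 + o
c(b) = 6 (c(b) = -3*(0 - 2) = -3*(-2) = 6)
(((c(7) + N(D(-3))) - 1*(-230)) - 492)² = (((6 + (3 + 5*√(-3)/3)) - 1*(-230)) - 492)² = (((6 + (3 + 5*(I*√3)/3)) + 230) - 492)² = (((6 + (3 + 5*I*√3/3)) + 230) - 492)² = (((9 + 5*I*√3/3) + 230) - 492)² = ((239 + 5*I*√3/3) - 492)² = (-253 + 5*I*√3/3)²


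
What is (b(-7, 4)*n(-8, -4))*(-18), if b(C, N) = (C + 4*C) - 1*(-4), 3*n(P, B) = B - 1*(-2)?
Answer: -372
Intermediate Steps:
n(P, B) = 2/3 + B/3 (n(P, B) = (B - 1*(-2))/3 = (B + 2)/3 = (2 + B)/3 = 2/3 + B/3)
b(C, N) = 4 + 5*C (b(C, N) = 5*C + 4 = 4 + 5*C)
(b(-7, 4)*n(-8, -4))*(-18) = ((4 + 5*(-7))*(2/3 + (1/3)*(-4)))*(-18) = ((4 - 35)*(2/3 - 4/3))*(-18) = -31*(-2/3)*(-18) = (62/3)*(-18) = -372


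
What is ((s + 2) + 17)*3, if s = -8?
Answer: 33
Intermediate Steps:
((s + 2) + 17)*3 = ((-8 + 2) + 17)*3 = (-6 + 17)*3 = 11*3 = 33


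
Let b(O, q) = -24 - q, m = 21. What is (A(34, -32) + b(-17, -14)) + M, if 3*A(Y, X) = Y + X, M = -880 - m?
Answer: -2731/3 ≈ -910.33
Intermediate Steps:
M = -901 (M = -880 - 1*21 = -880 - 21 = -901)
A(Y, X) = X/3 + Y/3 (A(Y, X) = (Y + X)/3 = (X + Y)/3 = X/3 + Y/3)
(A(34, -32) + b(-17, -14)) + M = (((1/3)*(-32) + (1/3)*34) + (-24 - 1*(-14))) - 901 = ((-32/3 + 34/3) + (-24 + 14)) - 901 = (2/3 - 10) - 901 = -28/3 - 901 = -2731/3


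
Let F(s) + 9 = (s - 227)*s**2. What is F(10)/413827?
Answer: -21709/413827 ≈ -0.052459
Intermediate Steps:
F(s) = -9 + s**2*(-227 + s) (F(s) = -9 + (s - 227)*s**2 = -9 + (-227 + s)*s**2 = -9 + s**2*(-227 + s))
F(10)/413827 = (-9 + 10**3 - 227*10**2)/413827 = (-9 + 1000 - 227*100)*(1/413827) = (-9 + 1000 - 22700)*(1/413827) = -21709*1/413827 = -21709/413827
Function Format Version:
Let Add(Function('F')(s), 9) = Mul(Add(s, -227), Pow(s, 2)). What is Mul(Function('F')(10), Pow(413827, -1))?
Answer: Rational(-21709, 413827) ≈ -0.052459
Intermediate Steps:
Function('F')(s) = Add(-9, Mul(Pow(s, 2), Add(-227, s))) (Function('F')(s) = Add(-9, Mul(Add(s, -227), Pow(s, 2))) = Add(-9, Mul(Add(-227, s), Pow(s, 2))) = Add(-9, Mul(Pow(s, 2), Add(-227, s))))
Mul(Function('F')(10), Pow(413827, -1)) = Mul(Add(-9, Pow(10, 3), Mul(-227, Pow(10, 2))), Pow(413827, -1)) = Mul(Add(-9, 1000, Mul(-227, 100)), Rational(1, 413827)) = Mul(Add(-9, 1000, -22700), Rational(1, 413827)) = Mul(-21709, Rational(1, 413827)) = Rational(-21709, 413827)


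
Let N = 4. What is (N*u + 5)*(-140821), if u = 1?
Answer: -1267389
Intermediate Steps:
(N*u + 5)*(-140821) = (4*1 + 5)*(-140821) = (4 + 5)*(-140821) = 9*(-140821) = -1267389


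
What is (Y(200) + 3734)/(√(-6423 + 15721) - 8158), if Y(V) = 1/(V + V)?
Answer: -2030799493/4436244400 - 497867*√9298/8872488800 ≈ -0.46319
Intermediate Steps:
Y(V) = 1/(2*V)
(Y(200) + 3734)/(√(-6423 + 15721) - 8158) = ((½)/200 + 3734)/(√(-6423 + 15721) - 8158) = ((½)*(1/200) + 3734)/(√9298 - 8158) = (1/400 + 3734)/(-8158 + √9298) = 1493601/(400*(-8158 + √9298))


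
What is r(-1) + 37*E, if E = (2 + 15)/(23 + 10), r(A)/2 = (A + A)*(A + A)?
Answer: 893/33 ≈ 27.061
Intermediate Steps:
r(A) = 8*A**2 (r(A) = 2*((A + A)*(A + A)) = 2*((2*A)*(2*A)) = 2*(4*A**2) = 8*A**2)
E = 17/33 ≈ 0.51515
r(-1) + 37*E = 8*(-1)**2 + 37*(17/33) = 8*1 + 629/33 = 8 + 629/33 = 893/33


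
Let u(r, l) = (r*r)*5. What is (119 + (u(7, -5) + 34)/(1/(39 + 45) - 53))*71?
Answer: 35942543/4451 ≈ 8075.2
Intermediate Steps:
u(r, l) = 5*r² (u(r, l) = r²*5 = 5*r²)
(119 + (u(7, -5) + 34)/(1/(39 + 45) - 53))*71 = (119 + (5*7² + 34)/(1/(39 + 45) - 53))*71 = (119 + (5*49 + 34)/(1/84 - 53))*71 = (119 + (245 + 34)/(1/84 - 53))*71 = (119 + 279/(-4451/84))*71 = (119 + 279*(-84/4451))*71 = (119 - 23436/4451)*71 = (506233/4451)*71 = 35942543/4451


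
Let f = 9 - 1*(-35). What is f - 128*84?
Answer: -10708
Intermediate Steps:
f = 44 (f = 9 + 35 = 44)
f - 128*84 = 44 - 128*84 = 44 - 10752 = -10708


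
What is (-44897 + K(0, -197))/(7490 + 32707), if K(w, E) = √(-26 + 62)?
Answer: -44891/40197 ≈ -1.1168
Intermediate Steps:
K(w, E) = 6 (K(w, E) = √36 = 6)
(-44897 + K(0, -197))/(7490 + 32707) = (-44897 + 6)/(7490 + 32707) = -44891/40197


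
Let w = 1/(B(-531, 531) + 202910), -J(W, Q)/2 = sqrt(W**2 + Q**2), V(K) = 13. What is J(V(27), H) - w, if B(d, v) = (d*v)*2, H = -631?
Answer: 1/361012 - 2*sqrt(398330) ≈ -1262.3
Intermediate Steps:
J(W, Q) = -2*sqrt(Q**2 + W**2) (J(W, Q) = -2*sqrt(W**2 + Q**2) = -2*sqrt(Q**2 + W**2))
B(d, v) = 2*d*v
w = -1/361012 (w = 1/(2*(-531)*531 + 202910) = 1/(-563922 + 202910) = 1/(-361012) = -1/361012 ≈ -2.7700e-6)
J(V(27), H) - w = -2*sqrt((-631)**2 + 13**2) - 1*(-1/361012) = -2*sqrt(398161 + 169) + 1/361012 = -2*sqrt(398330) + 1/361012 = 1/361012 - 2*sqrt(398330)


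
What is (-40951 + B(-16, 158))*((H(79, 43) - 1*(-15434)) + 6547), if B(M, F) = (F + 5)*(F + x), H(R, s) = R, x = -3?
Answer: -346033160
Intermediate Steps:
B(M, F) = (-3 + F)*(5 + F) (B(M, F) = (F + 5)*(F - 3) = (5 + F)*(-3 + F) = (-3 + F)*(5 + F))
(-40951 + B(-16, 158))*((H(79, 43) - 1*(-15434)) + 6547) = (-40951 + (-15 + 158² + 2*158))*((79 - 1*(-15434)) + 6547) = (-40951 + (-15 + 24964 + 316))*((79 + 15434) + 6547) = (-40951 + 25265)*(15513 + 6547) = -15686*22060 = -346033160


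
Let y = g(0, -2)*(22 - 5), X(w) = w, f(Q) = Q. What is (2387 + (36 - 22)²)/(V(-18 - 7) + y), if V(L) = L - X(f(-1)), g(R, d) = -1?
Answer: -63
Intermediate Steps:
y = -17 (y = -(22 - 5) = -1*17 = -17)
V(L) = 1 + L (V(L) = L - 1*(-1) = L + 1 = 1 + L)
(2387 + (36 - 22)²)/(V(-18 - 7) + y) = (2387 + (36 - 22)²)/((1 + (-18 - 7)) - 17) = (2387 + 14²)/((1 - 25) - 17) = (2387 + 196)/(-24 - 17) = 2583/(-41) = 2583*(-1/41) = -63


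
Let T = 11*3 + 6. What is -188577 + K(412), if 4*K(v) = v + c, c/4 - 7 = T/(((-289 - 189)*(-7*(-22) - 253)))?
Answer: -2972878445/15774 ≈ -1.8847e+5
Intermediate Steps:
T = 39 (T = 33 + 6 = 39)
c = 220862/7887 (c = 28 + 4*(39/(((-289 - 189)*(-7*(-22) - 253)))) = 28 + 4*(39/((-478*(154 - 253)))) = 28 + 4*(39/((-478*(-99)))) = 28 + 4*(39/47322) = 28 + 4*(39*(1/47322)) = 28 + 4*(13/15774) = 28 + 26/7887 = 220862/7887 ≈ 28.003)
K(v) = 110431/15774 + v/4 (K(v) = (v + 220862/7887)/4 = (220862/7887 + v)/4 = 110431/15774 + v/4)
-188577 + K(412) = -188577 + (110431/15774 + (1/4)*412) = -188577 + (110431/15774 + 103) = -188577 + 1735153/15774 = -2972878445/15774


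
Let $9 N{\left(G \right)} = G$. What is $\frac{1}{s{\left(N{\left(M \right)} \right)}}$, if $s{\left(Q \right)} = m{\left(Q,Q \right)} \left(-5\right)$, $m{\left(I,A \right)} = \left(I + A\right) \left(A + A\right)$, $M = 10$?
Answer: $- \frac{81}{2000} \approx -0.0405$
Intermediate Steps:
$m{\left(I,A \right)} = 2 A \left(A + I\right)$ ($m{\left(I,A \right)} = \left(A + I\right) 2 A = 2 A \left(A + I\right)$)
$N{\left(G \right)} = \frac{G}{9}$
$s{\left(Q \right)} = - 20 Q^{2}$ ($s{\left(Q \right)} = 2 Q \left(Q + Q\right) \left(-5\right) = 2 Q 2 Q \left(-5\right) = 4 Q^{2} \left(-5\right) = - 20 Q^{2}$)
$\frac{1}{s{\left(N{\left(M \right)} \right)}} = \frac{1}{\left(-20\right) \left(\frac{1}{9} \cdot 10\right)^{2}} = \frac{1}{\left(-20\right) \left(\frac{10}{9}\right)^{2}} = \frac{1}{\left(-20\right) \frac{100}{81}} = \frac{1}{- \frac{2000}{81}} = - \frac{81}{2000}$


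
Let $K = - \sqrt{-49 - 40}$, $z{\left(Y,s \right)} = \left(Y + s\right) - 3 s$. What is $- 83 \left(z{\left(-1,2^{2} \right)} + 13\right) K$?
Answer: $332 i \sqrt{89} \approx 3132.1 i$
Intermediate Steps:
$z{\left(Y,s \right)} = Y - 2 s$
$K = - i \sqrt{89}$ ($K = - \sqrt{-89} = - i \sqrt{89} \approx - 9.434 i$)
$- 83 \left(z{\left(-1,2^{2} \right)} + 13\right) K = - 83 \left(\left(-1 - 2 \cdot 2^{2}\right) + 13\right) \left(- i \sqrt{89}\right) = - 83 \left(\left(-1 - 8\right) + 13\right) \left(- i \sqrt{89}\right) = - 83 \left(-9 + 13\right) \left(- i \sqrt{89}\right) = \left(-83\right) 4 \left(- i \sqrt{89}\right) = - 332 \left(- i \sqrt{89}\right) = 332 i \sqrt{89}$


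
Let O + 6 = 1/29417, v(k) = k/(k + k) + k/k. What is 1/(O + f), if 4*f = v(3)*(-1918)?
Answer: -117668/85338713 ≈ -0.0013788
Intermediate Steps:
v(k) = 3/2 (v(k) = k/((2*k)) + 1 = k*(1/(2*k)) + 1 = ½ + 1 = 3/2)
f = -2877/4 (f = ((3/2)*(-1918))/4 = (¼)*(-2877) = -2877/4 ≈ -719.25)
O = -176501/29417 (O = -6 + 1/29417 = -176501/29417 ≈ -6.0000)
1/(O + f) = 1/(-176501/29417 - 2877/4) = 1/(-85338713/117668) = -117668/85338713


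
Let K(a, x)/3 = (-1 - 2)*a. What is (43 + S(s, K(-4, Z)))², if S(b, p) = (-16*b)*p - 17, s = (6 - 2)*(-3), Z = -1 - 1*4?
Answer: 48135844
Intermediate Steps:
Z = -5 (Z = -1 - 4 = -5)
s = -12 (s = 4*(-3) = -12)
K(a, x) = -9*a (K(a, x) = 3*((-1 - 2)*a) = 3*(-3*a) = -9*a)
S(b, p) = -17 - 16*b*p (S(b, p) = -16*b*p - 17 = -17 - 16*b*p)
(43 + S(s, K(-4, Z)))² = (43 + (-17 - 16*(-12)*(-9*(-4))))² = (43 + (-17 - 16*(-12)*36))² = (43 + (-17 + 6912))² = (43 + 6895)² = 6938² = 48135844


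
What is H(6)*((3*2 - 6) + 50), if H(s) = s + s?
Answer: 600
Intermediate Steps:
H(s) = 2*s
H(6)*((3*2 - 6) + 50) = (2*6)*((3*2 - 6) + 50) = 12*((6 - 6) + 50) = 12*(0 + 50) = 12*50 = 600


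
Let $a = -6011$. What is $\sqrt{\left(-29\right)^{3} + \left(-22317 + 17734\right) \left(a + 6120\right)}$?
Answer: $4 i \sqrt{32746} \approx 723.83 i$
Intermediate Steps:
$\sqrt{\left(-29\right)^{3} + \left(-22317 + 17734\right) \left(a + 6120\right)} = \sqrt{\left(-29\right)^{3} + \left(-22317 + 17734\right) \left(-6011 + 6120\right)} = \sqrt{-24389 - 499547} = \sqrt{-523936} = 4 i \sqrt{32746}$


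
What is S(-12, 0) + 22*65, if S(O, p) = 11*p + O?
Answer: 1418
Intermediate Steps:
S(O, p) = O + 11*p
S(-12, 0) + 22*65 = (-12 + 11*0) + 22*65 = (-12 + 0) + 1430 = -12 + 1430 = 1418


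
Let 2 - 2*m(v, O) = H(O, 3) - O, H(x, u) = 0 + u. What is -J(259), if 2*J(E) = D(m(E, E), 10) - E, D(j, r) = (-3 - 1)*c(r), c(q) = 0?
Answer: 259/2 ≈ 129.50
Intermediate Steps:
H(x, u) = u
m(v, O) = -½ + O/2 (m(v, O) = 1 - (3 - O)/2 = 1 + (-3/2 + O/2) = -½ + O/2)
D(j, r) = 0 (D(j, r) = (-3 - 1)*0 = -4*0 = 0)
J(E) = -E/2 (J(E) = (0 - E)/2 = (-E)/2 = -E/2)
-J(259) = -(-1)*259/2 = -1*(-259/2) = 259/2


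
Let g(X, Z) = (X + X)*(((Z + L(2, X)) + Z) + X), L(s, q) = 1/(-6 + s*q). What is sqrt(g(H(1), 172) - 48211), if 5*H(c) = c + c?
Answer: 3*I*sqrt(22503117)/65 ≈ 218.94*I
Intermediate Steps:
H(c) = 2*c/5 (H(c) = (c + c)/5 = (2*c)/5 = 2*c/5)
L(s, q) = 1/(-6 + q*s)
g(X, Z) = 2*X*(X + 1/(-6 + 2*X) + 2*Z) (g(X, Z) = (X + X)*(((Z + 1/(-6 + X*2)) + Z) + X) = (2*X)*(((Z + 1/(-6 + 2*X)) + Z) + X) = (2*X)*((1/(-6 + 2*X) + 2*Z) + X) = (2*X)*(X + 1/(-6 + 2*X) + 2*Z) = 2*X*(X + 1/(-6 + 2*X) + 2*Z))
sqrt(g(H(1), 172) - 48211) = sqrt(((2/5)*1)*(1 + 2*(-3 + (2/5)*1)*((2/5)*1 + 2*172))/(-3 + (2/5)*1) - 48211) = sqrt(2*(1 + 2*(-3 + 2/5)*(2/5 + 344))/(5*(-3 + 2/5)) - 48211) = sqrt(2*(1 + 2*(-13/5)*(1722/5))/(5*(-13/5)) - 48211) = sqrt((2/5)*(-5/13)*(1 - 44772/25) - 48211) = sqrt((2/5)*(-5/13)*(-44747/25) - 48211) = sqrt(89494/325 - 48211) = sqrt(-15579081/325) = 3*I*sqrt(22503117)/65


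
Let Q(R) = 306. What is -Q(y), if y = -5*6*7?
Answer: -306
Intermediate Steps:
y = -210 (y = -30*7 = -210)
-Q(y) = -1*306 = -306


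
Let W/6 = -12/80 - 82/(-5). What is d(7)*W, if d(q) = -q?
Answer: -1365/2 ≈ -682.50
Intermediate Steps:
W = 195/2 (W = 6*(-12/80 - 82/(-5)) = 6*(-12*1/80 - 82*(-1/5)) = 6*(-3/20 + 82/5) = 6*(65/4) = 195/2 ≈ 97.500)
d(7)*W = -1*7*(195/2) = -7*195/2 = -1365/2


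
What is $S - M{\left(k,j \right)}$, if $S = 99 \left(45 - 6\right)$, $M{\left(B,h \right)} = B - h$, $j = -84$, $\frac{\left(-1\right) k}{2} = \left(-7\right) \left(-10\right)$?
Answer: $3917$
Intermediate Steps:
$k = -140$ ($k = - 2 \left(\left(-7\right) \left(-10\right)\right) = \left(-2\right) 70 = -140$)
$S = 3861$ ($S = 99 \cdot 39 = 3861$)
$S - M{\left(k,j \right)} = 3861 - \left(-140 - -84\right) = 3861 - \left(-140 + 84\right) = 3861 - -56 = 3861 + 56 = 3917$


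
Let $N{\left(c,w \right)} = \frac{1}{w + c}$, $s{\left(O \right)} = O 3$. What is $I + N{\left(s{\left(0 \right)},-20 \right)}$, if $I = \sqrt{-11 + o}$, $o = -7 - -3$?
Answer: $- \frac{1}{20} + i \sqrt{15} \approx -0.05 + 3.873 i$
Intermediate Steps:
$s{\left(O \right)} = 3 O$
$N{\left(c,w \right)} = \frac{1}{c + w}$
$o = -4$ ($o = -7 + 3 = -4$)
$I = i \sqrt{15}$ ($I = \sqrt{-11 - 4} = \sqrt{-15} = i \sqrt{15} \approx 3.873 i$)
$I + N{\left(s{\left(0 \right)},-20 \right)} = i \sqrt{15} + \frac{1}{3 \cdot 0 - 20} = i \sqrt{15} + \frac{1}{0 - 20} = i \sqrt{15} + \frac{1}{-20} = i \sqrt{15} - \frac{1}{20} = - \frac{1}{20} + i \sqrt{15}$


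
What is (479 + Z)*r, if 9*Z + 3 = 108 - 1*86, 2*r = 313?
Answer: 677645/9 ≈ 75294.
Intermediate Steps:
r = 313/2 (r = (½)*313 = 313/2 ≈ 156.50)
Z = 19/9 (Z = -⅓ + (108 - 1*86)/9 = -⅓ + (108 - 86)/9 = -⅓ + (⅑)*22 = -⅓ + 22/9 = 19/9 ≈ 2.1111)
(479 + Z)*r = (479 + 19/9)*(313/2) = (4330/9)*(313/2) = 677645/9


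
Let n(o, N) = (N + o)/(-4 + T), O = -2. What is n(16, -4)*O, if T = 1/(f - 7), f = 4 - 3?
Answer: 144/25 ≈ 5.7600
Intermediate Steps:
f = 1
T = -⅙ (T = 1/(1 - 7) = 1/(-6) = -⅙ ≈ -0.16667)
n(o, N) = -6*N/25 - 6*o/25 (n(o, N) = (N + o)/(-4 - ⅙) = (N + o)/(-25/6) = (N + o)*(-6/25) = -6*N/25 - 6*o/25)
n(16, -4)*O = (-6/25*(-4) - 6/25*16)*(-2) = (24/25 - 96/25)*(-2) = -72/25*(-2) = 144/25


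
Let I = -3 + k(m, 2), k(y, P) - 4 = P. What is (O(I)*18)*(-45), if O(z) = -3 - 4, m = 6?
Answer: 5670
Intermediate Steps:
k(y, P) = 4 + P
I = 3 (I = -3 + (4 + 2) = -3 + 6 = 3)
O(z) = -7
(O(I)*18)*(-45) = -7*18*(-45) = -126*(-45) = 5670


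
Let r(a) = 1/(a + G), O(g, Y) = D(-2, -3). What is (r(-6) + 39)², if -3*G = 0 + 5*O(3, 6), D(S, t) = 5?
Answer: 2802276/1849 ≈ 1515.6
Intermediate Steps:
O(g, Y) = 5
G = -25/3 (G = -(0 + 5*5)/3 = -(0 + 25)/3 = -⅓*25 = -25/3 ≈ -8.3333)
r(a) = 1/(-25/3 + a) (r(a) = 1/(a - 25/3) = 1/(-25/3 + a))
(r(-6) + 39)² = (3/(-25 + 3*(-6)) + 39)² = (3/(-25 - 18) + 39)² = (3/(-43) + 39)² = (3*(-1/43) + 39)² = (-3/43 + 39)² = (1674/43)² = 2802276/1849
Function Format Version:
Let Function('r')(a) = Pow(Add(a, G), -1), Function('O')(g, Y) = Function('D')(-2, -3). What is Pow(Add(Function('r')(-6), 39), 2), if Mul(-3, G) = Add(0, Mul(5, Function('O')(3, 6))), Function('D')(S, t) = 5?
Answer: Rational(2802276, 1849) ≈ 1515.6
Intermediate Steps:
Function('O')(g, Y) = 5
G = Rational(-25, 3) (G = Mul(Rational(-1, 3), Add(0, Mul(5, 5))) = Mul(Rational(-1, 3), Add(0, 25)) = Mul(Rational(-1, 3), 25) = Rational(-25, 3) ≈ -8.3333)
Function('r')(a) = Pow(Add(Rational(-25, 3), a), -1) (Function('r')(a) = Pow(Add(a, Rational(-25, 3)), -1) = Pow(Add(Rational(-25, 3), a), -1))
Pow(Add(Function('r')(-6), 39), 2) = Pow(Add(Mul(3, Pow(Add(-25, Mul(3, -6)), -1)), 39), 2) = Pow(Add(Mul(3, Pow(Add(-25, -18), -1)), 39), 2) = Pow(Add(Mul(3, Pow(-43, -1)), 39), 2) = Pow(Add(Mul(3, Rational(-1, 43)), 39), 2) = Pow(Add(Rational(-3, 43), 39), 2) = Pow(Rational(1674, 43), 2) = Rational(2802276, 1849)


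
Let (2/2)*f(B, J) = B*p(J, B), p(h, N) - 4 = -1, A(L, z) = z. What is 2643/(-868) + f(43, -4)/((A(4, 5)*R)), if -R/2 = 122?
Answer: -208527/66185 ≈ -3.1507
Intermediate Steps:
R = -244 (R = -2*122 = -244)
p(h, N) = 3 (p(h, N) = 4 - 1 = 3)
f(B, J) = 3*B (f(B, J) = B*3 = 3*B)
2643/(-868) + f(43, -4)/((A(4, 5)*R)) = 2643/(-868) + (3*43)/((5*(-244))) = 2643*(-1/868) + 129/(-1220) = -2643/868 + 129*(-1/1220) = -2643/868 - 129/1220 = -208527/66185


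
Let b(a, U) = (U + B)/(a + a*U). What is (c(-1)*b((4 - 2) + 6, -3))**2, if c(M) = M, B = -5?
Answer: 1/4 ≈ 0.25000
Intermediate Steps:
b(a, U) = (-5 + U)/(a + U*a) (b(a, U) = (U - 5)/(a + a*U) = (-5 + U)/(a + U*a))
(c(-1)*b((4 - 2) + 6, -3))**2 = (-(-5 - 3)/(((4 - 2) + 6)*(1 - 3)))**2 = (-(-8)/((2 + 6)*(-2)))**2 = (-(-1)*(-8)/(8*2))**2 = (-1*1/2)**2 = (-1/2)**2 = 1/4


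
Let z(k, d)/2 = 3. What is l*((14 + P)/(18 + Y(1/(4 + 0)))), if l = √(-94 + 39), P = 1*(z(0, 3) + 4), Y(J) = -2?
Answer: 3*I*√55/2 ≈ 11.124*I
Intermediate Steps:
z(k, d) = 6 (z(k, d) = 2*3 = 6)
P = 10 (P = 1*(6 + 4) = 1*10 = 10)
l = I*√55 (l = √(-55) = I*√55 ≈ 7.4162*I)
l*((14 + P)/(18 + Y(1/(4 + 0)))) = (I*√55)*((14 + 10)/(18 - 2)) = (I*√55)*(24/16) = (I*√55)*(24*(1/16)) = (I*√55)*(3/2) = 3*I*√55/2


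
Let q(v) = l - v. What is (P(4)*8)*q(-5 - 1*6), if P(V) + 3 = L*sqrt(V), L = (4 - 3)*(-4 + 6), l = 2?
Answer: 104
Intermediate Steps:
q(v) = 2 - v
L = 2 (L = 1*2 = 2)
P(V) = -3 + 2*sqrt(V)
(P(4)*8)*q(-5 - 1*6) = ((-3 + 2*sqrt(4))*8)*(2 - (-5 - 1*6)) = ((-3 + 2*2)*8)*(2 - (-5 - 6)) = ((-3 + 4)*8)*(2 - 1*(-11)) = (1*8)*(2 + 11) = 8*13 = 104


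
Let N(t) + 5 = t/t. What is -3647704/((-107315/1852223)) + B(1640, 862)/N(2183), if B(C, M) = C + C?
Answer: 6756273247692/107315 ≈ 6.2957e+7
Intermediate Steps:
B(C, M) = 2*C
N(t) = -4 (N(t) = -5 + t/t = -5 + 1 = -4)
-3647704/((-107315/1852223)) + B(1640, 862)/N(2183) = -3647704/((-107315/1852223)) + (2*1640)/(-4) = -3647704/((-107315*1/1852223)) + 3280*(-¼) = -3647704/(-107315/1852223) - 820 = -3647704*(-1852223/107315) - 820 = 6756361245992/107315 - 820 = 6756273247692/107315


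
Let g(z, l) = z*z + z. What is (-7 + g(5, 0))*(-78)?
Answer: -1794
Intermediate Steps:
g(z, l) = z + z**2 (g(z, l) = z**2 + z = z + z**2)
(-7 + g(5, 0))*(-78) = (-7 + 5*(1 + 5))*(-78) = (-7 + 5*6)*(-78) = (-7 + 30)*(-78) = 23*(-78) = -1794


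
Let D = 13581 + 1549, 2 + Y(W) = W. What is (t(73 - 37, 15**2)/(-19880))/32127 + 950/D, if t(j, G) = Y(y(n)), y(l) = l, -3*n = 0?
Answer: 30337527613/483165020940 ≈ 0.062789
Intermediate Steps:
n = 0 (n = -1/3*0 = 0)
Y(W) = -2 + W
t(j, G) = -2 (t(j, G) = -2 + 0 = -2)
D = 15130
(t(73 - 37, 15**2)/(-19880))/32127 + 950/D = -2/(-19880)/32127 + 950/15130 = -2*(-1/19880)*(1/32127) + 950*(1/15130) = (1/9940)*(1/32127) + 95/1513 = 1/319342380 + 95/1513 = 30337527613/483165020940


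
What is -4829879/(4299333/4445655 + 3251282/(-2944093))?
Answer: 21071831143445258095/598813963247 ≈ 3.5189e+7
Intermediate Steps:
-4829879/(4299333/4445655 + 3251282/(-2944093)) = -4829879/(4299333*(1/4445655) + 3251282*(-1/2944093)) = -4829879/(1433111/1481885 - 3251282/2944093) = -4829879/(-598813963247/4362807255305) = -4829879*(-4362807255305/598813963247) = 21071831143445258095/598813963247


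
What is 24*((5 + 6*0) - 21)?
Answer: -384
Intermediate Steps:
24*((5 + 6*0) - 21) = 24*((5 + 0) - 21) = 24*(5 - 21) = 24*(-16) = -384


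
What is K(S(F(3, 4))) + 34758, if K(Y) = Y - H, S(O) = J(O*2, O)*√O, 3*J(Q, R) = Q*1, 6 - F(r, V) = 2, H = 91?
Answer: 104017/3 ≈ 34672.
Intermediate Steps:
F(r, V) = 4 (F(r, V) = 6 - 1*2 = 6 - 2 = 4)
J(Q, R) = Q/3 (J(Q, R) = (Q*1)/3 = Q/3)
S(O) = 2*O^(3/2)/3 (S(O) = ((O*2)/3)*√O = ((2*O)/3)*√O = (2*O/3)*√O = 2*O^(3/2)/3)
K(Y) = -91 + Y (K(Y) = Y - 1*91 = Y - 91 = -91 + Y)
K(S(F(3, 4))) + 34758 = (-91 + 2*4^(3/2)/3) + 34758 = (-91 + (⅔)*8) + 34758 = (-91 + 16/3) + 34758 = -257/3 + 34758 = 104017/3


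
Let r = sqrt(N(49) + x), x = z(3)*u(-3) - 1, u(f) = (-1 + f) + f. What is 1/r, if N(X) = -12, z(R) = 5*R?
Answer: -I*sqrt(118)/118 ≈ -0.092057*I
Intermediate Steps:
u(f) = -1 + 2*f
x = -106 (x = (5*3)*(-1 + 2*(-3)) - 1 = 15*(-1 - 6) - 1 = 15*(-7) - 1 = -105 - 1 = -106)
r = I*sqrt(118) (r = sqrt(-12 - 106) = sqrt(-118) = I*sqrt(118) ≈ 10.863*I)
1/r = 1/(I*sqrt(118)) = -I*sqrt(118)/118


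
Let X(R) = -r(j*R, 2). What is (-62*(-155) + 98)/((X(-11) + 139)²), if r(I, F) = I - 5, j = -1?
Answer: 9708/17689 ≈ 0.54882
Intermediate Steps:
r(I, F) = -5 + I
X(R) = 5 + R (X(R) = -(-5 - R) = 5 + R)
(-62*(-155) + 98)/((X(-11) + 139)²) = (-62*(-155) + 98)/(((5 - 11) + 139)²) = (9610 + 98)/((-6 + 139)²) = 9708/(133²) = 9708/17689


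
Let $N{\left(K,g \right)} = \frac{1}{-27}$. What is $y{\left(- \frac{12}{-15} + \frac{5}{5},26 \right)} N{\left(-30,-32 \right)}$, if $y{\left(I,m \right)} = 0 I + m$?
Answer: $- \frac{26}{27} \approx -0.96296$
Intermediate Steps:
$N{\left(K,g \right)} = - \frac{1}{27}$
$y{\left(I,m \right)} = m$ ($y{\left(I,m \right)} = 0 + m = m$)
$y{\left(- \frac{12}{-15} + \frac{5}{5},26 \right)} N{\left(-30,-32 \right)} = 26 \left(- \frac{1}{27}\right) = - \frac{26}{27}$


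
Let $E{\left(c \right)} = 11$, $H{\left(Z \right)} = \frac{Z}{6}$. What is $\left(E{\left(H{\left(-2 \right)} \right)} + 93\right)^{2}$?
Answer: $10816$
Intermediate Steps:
$H{\left(Z \right)} = \frac{Z}{6}$ ($H{\left(Z \right)} = Z \frac{1}{6} = \frac{Z}{6}$)
$\left(E{\left(H{\left(-2 \right)} \right)} + 93\right)^{2} = \left(11 + 93\right)^{2} = 104^{2} = 10816$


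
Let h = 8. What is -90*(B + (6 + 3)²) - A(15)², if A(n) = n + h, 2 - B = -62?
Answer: -13579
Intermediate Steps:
B = 64 (B = 2 - 1*(-62) = 2 + 62 = 64)
A(n) = 8 + n (A(n) = n + 8 = 8 + n)
-90*(B + (6 + 3)²) - A(15)² = -90*(64 + (6 + 3)²) - (8 + 15)² = -90*(64 + 9²) - 1*23² = -90*(64 + 81) - 1*529 = -90*145 - 529 = -13050 - 529 = -13579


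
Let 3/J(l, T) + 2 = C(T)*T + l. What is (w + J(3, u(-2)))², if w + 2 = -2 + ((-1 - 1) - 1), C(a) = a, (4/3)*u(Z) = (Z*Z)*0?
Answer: 16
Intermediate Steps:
u(Z) = 0 (u(Z) = 3*((Z*Z)*0)/4 = 3*(Z²*0)/4 = (¾)*0 = 0)
J(l, T) = 3/(-2 + l + T²) (J(l, T) = 3/(-2 + (T*T + l)) = 3/(-2 + (T² + l)) = 3/(-2 + (l + T²)) = 3/(-2 + l + T²))
w = -7 (w = -2 + (-2 + ((-1 - 1) - 1)) = -2 + (-2 + (-2 - 1)) = -2 + (-2 - 3) = -2 - 5 = -7)
(w + J(3, u(-2)))² = (-7 + 3/(-2 + 3 + 0²))² = (-7 + 3/(-2 + 3 + 0))² = (-7 + 3/1)² = (-7 + 3*1)² = (-7 + 3)² = (-4)² = 16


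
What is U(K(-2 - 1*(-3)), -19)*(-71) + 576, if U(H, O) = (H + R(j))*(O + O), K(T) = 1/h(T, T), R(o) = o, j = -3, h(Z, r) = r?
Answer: -4820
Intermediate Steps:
K(T) = 1/T
U(H, O) = 2*O*(-3 + H) (U(H, O) = (H - 3)*(O + O) = (-3 + H)*(2*O) = 2*O*(-3 + H))
U(K(-2 - 1*(-3)), -19)*(-71) + 576 = (2*(-19)*(-3 + 1/(-2 - 1*(-3))))*(-71) + 576 = (2*(-19)*(-3 + 1/(-2 + 3)))*(-71) + 576 = (2*(-19)*(-3 + 1/1))*(-71) + 576 = (2*(-19)*(-3 + 1))*(-71) + 576 = (2*(-19)*(-2))*(-71) + 576 = 76*(-71) + 576 = -5396 + 576 = -4820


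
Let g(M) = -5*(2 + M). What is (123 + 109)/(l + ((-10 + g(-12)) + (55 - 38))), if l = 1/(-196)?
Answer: 45472/11171 ≈ 4.0705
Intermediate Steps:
g(M) = -10 - 5*M
l = -1/196 ≈ -0.0051020
(123 + 109)/(l + ((-10 + g(-12)) + (55 - 38))) = (123 + 109)/(-1/196 + ((-10 + (-10 - 5*(-12))) + (55 - 38))) = 232/(-1/196 + ((-10 + (-10 + 60)) + 17)) = 232/(-1/196 + ((-10 + 50) + 17)) = 232/(-1/196 + (40 + 17)) = 232/(-1/196 + 57) = 232/(11171/196) = 232*(196/11171) = 45472/11171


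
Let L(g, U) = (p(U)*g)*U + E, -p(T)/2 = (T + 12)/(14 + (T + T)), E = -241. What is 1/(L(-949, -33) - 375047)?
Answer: -2/801165 ≈ -2.4964e-6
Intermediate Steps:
p(T) = -2*(12 + T)/(14 + 2*T) (p(T) = -2*(T + 12)/(14 + (T + T)) = -2*(12 + T)/(14 + 2*T))
L(g, U) = -241 + U*g*(-12 - U)/(7 + U) (L(g, U) = (((-12 - U)/(7 + U))*g)*U - 241 = (g*(-12 - U)/(7 + U))*U - 241 = U*g*(-12 - U)/(7 + U) - 241 = -241 + U*g*(-12 - U)/(7 + U))
1/(L(-949, -33) - 375047) = 1/((-1687 - 241*(-33) - 1*(-33)*(-949)*(12 - 33))/(7 - 33) - 375047) = 1/((-1687 + 7953 - 1*(-33)*(-949)*(-21))/(-26) - 375047) = 1/(-(-1687 + 7953 + 657657)/26 - 375047) = 1/(-1/26*663923 - 375047) = 1/(-51071/2 - 375047) = 1/(-801165/2) = -2/801165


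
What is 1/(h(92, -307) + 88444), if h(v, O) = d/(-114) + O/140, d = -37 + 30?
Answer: 7980/705766111 ≈ 1.1307e-5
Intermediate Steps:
d = -7
h(v, O) = 7/114 + O/140 (h(v, O) = -7/(-114) + O/140 = -7*(-1/114) + O*(1/140) = 7/114 + O/140)
1/(h(92, -307) + 88444) = 1/((7/114 + (1/140)*(-307)) + 88444) = 1/((7/114 - 307/140) + 88444) = 1/(-17009/7980 + 88444) = 1/(705766111/7980) = 7980/705766111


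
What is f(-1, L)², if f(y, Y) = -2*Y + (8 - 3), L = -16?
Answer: 1369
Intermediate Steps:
f(y, Y) = 5 - 2*Y (f(y, Y) = -2*Y + 5 = 5 - 2*Y)
f(-1, L)² = (5 - 2*(-16))² = (5 + 32)² = 37² = 1369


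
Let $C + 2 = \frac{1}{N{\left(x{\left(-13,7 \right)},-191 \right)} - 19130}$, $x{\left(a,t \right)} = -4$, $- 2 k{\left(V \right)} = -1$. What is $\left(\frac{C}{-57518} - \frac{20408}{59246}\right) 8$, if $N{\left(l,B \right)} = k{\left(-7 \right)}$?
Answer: $- \frac{89809853700352}{32593907880963} \approx -2.7554$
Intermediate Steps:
$k{\left(V \right)} = \frac{1}{2}$ ($k{\left(V \right)} = \left(- \frac{1}{2}\right) \left(-1\right) = \frac{1}{2}$)
$N{\left(l,B \right)} = \frac{1}{2}$
$C = - \frac{76520}{38259}$ ($C = -2 + \frac{1}{\frac{1}{2} - 19130} = -2 + \frac{1}{- \frac{38259}{2}} = -2 - \frac{2}{38259} = - \frac{76520}{38259} \approx -2.0001$)
$\left(\frac{C}{-57518} - \frac{20408}{59246}\right) 8 = \left(- \frac{76520}{38259 \left(-57518\right)} - \frac{20408}{59246}\right) 8 = \left(\left(- \frac{76520}{38259}\right) \left(- \frac{1}{57518}\right) - \frac{10204}{29623}\right) 8 = \left(\frac{38260}{1100290581} - \frac{10204}{29623}\right) 8 = \left(- \frac{11226231712544}{32593907880963}\right) 8 = - \frac{89809853700352}{32593907880963}$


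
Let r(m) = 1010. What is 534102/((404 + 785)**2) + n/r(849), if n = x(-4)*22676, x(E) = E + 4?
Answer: 534102/1413721 ≈ 0.37780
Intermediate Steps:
x(E) = 4 + E
n = 0 (n = (4 - 4)*22676 = 0*22676 = 0)
534102/((404 + 785)**2) + n/r(849) = 534102/((404 + 785)**2) + 0/1010 = 534102/(1189**2) + 0*(1/1010) = 534102/1413721 + 0 = 534102/1413721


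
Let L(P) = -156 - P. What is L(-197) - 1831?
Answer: -1790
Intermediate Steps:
L(-197) - 1831 = (-156 - 1*(-197)) - 1831 = (-156 + 197) - 1831 = 41 - 1831 = -1790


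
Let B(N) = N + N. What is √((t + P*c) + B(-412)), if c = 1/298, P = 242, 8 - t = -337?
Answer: 25*I*√16986/149 ≈ 21.867*I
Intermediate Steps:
t = 345 (t = 8 - 1*(-337) = 8 + 337 = 345)
c = 1/298 ≈ 0.0033557
B(N) = 2*N
√((t + P*c) + B(-412)) = √((345 + 242*(1/298)) + 2*(-412)) = √((345 + 121/149) - 824) = √(51526/149 - 824) = √(-71250/149) = 25*I*√16986/149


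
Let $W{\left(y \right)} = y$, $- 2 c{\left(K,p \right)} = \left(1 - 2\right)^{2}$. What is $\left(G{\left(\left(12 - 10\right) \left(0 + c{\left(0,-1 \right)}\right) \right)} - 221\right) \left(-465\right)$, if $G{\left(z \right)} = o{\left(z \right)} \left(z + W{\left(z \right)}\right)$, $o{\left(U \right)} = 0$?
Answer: $102765$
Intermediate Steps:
$c{\left(K,p \right)} = - \frac{1}{2}$ ($c{\left(K,p \right)} = - \frac{\left(1 - 2\right)^{2}}{2} = - \frac{\left(-1\right)^{2}}{2} = \left(- \frac{1}{2}\right) 1 = - \frac{1}{2}$)
$G{\left(z \right)} = 0$ ($G{\left(z \right)} = 0 \left(z + z\right) = 0 \cdot 2 z = 0$)
$\left(G{\left(\left(12 - 10\right) \left(0 + c{\left(0,-1 \right)}\right) \right)} - 221\right) \left(-465\right) = \left(0 - 221\right) \left(-465\right) = \left(-221\right) \left(-465\right) = 102765$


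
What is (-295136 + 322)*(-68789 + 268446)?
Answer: -58861678798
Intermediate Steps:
(-295136 + 322)*(-68789 + 268446) = -294814*199657 = -58861678798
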